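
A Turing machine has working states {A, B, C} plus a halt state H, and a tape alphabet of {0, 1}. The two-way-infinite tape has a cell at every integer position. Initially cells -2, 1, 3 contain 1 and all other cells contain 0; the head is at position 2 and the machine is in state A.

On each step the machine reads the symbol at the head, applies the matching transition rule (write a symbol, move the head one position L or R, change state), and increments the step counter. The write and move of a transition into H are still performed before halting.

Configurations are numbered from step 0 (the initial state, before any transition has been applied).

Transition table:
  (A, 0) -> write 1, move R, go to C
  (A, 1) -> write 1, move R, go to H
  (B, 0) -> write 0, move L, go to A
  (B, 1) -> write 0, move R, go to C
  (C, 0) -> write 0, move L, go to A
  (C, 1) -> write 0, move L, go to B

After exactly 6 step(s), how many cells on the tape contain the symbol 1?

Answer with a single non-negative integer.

Answer: 3

Derivation:
Step 1: in state A at pos 2, read 0 -> (A,0)->write 1,move R,goto C. Now: state=C, head=3, tape[-3..4]=01001110 (head:       ^)
Step 2: in state C at pos 3, read 1 -> (C,1)->write 0,move L,goto B. Now: state=B, head=2, tape[-3..4]=01001100 (head:      ^)
Step 3: in state B at pos 2, read 1 -> (B,1)->write 0,move R,goto C. Now: state=C, head=3, tape[-3..4]=01001000 (head:       ^)
Step 4: in state C at pos 3, read 0 -> (C,0)->write 0,move L,goto A. Now: state=A, head=2, tape[-3..4]=01001000 (head:      ^)
Step 5: in state A at pos 2, read 0 -> (A,0)->write 1,move R,goto C. Now: state=C, head=3, tape[-3..4]=01001100 (head:       ^)
Step 6: in state C at pos 3, read 0 -> (C,0)->write 0,move L,goto A. Now: state=A, head=2, tape[-3..4]=01001100 (head:      ^)
Cells containing 1 after step 6: {-2, 1, 2} -> 3 cell(s)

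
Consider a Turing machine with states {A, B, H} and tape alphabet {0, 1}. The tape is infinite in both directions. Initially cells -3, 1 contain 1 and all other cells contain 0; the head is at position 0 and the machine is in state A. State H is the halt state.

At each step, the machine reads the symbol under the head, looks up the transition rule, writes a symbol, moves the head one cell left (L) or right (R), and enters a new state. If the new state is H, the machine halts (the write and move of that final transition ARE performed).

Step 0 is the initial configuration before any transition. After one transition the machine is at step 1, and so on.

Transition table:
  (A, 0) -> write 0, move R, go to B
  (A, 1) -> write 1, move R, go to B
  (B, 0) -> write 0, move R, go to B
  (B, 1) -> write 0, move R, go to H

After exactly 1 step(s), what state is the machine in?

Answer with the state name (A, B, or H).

Step 1: in state A at pos 0, read 0 -> (A,0)->write 0,move R,goto B. Now: state=B, head=1, tape[-4..2]=0100010 (head:      ^)

Answer: B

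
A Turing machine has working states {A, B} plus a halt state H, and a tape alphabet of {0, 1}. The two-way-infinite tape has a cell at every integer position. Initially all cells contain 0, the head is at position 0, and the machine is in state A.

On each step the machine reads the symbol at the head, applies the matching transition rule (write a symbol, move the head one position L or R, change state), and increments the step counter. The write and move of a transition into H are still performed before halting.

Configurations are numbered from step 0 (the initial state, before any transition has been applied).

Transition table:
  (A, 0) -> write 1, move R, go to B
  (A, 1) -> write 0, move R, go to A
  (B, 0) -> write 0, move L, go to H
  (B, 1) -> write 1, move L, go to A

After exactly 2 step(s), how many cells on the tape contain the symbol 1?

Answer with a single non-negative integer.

Answer: 1

Derivation:
Step 1: in state A at pos 0, read 0 -> (A,0)->write 1,move R,goto B. Now: state=B, head=1, tape[-1..2]=0100 (head:   ^)
Step 2: in state B at pos 1, read 0 -> (B,0)->write 0,move L,goto H. Now: state=H, head=0, tape[-1..2]=0100 (head:  ^)
Cells containing 1 after step 2: {0} -> 1 cell(s)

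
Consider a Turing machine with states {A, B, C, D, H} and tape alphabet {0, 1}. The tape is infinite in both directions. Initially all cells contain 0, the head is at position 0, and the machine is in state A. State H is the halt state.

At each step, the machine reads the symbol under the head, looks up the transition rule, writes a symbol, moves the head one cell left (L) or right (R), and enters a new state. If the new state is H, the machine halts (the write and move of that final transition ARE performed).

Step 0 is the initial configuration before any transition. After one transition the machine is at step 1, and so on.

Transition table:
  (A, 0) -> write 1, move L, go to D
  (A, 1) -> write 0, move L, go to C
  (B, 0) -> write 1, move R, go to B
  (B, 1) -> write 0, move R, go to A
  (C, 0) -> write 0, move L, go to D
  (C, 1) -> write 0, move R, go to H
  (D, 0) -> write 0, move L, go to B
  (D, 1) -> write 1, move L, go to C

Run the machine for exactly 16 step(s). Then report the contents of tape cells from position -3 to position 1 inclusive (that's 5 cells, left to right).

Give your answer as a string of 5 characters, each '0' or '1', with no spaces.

Step 1: in state A at pos 0, read 0 -> (A,0)->write 1,move L,goto D. Now: state=D, head=-1, tape[-2..1]=0010 (head:  ^)
Step 2: in state D at pos -1, read 0 -> (D,0)->write 0,move L,goto B. Now: state=B, head=-2, tape[-3..1]=00010 (head:  ^)
Step 3: in state B at pos -2, read 0 -> (B,0)->write 1,move R,goto B. Now: state=B, head=-1, tape[-3..1]=01010 (head:   ^)
Step 4: in state B at pos -1, read 0 -> (B,0)->write 1,move R,goto B. Now: state=B, head=0, tape[-3..1]=01110 (head:    ^)
Step 5: in state B at pos 0, read 1 -> (B,1)->write 0,move R,goto A. Now: state=A, head=1, tape[-3..2]=011000 (head:     ^)
Step 6: in state A at pos 1, read 0 -> (A,0)->write 1,move L,goto D. Now: state=D, head=0, tape[-3..2]=011010 (head:    ^)
Step 7: in state D at pos 0, read 0 -> (D,0)->write 0,move L,goto B. Now: state=B, head=-1, tape[-3..2]=011010 (head:   ^)
Step 8: in state B at pos -1, read 1 -> (B,1)->write 0,move R,goto A. Now: state=A, head=0, tape[-3..2]=010010 (head:    ^)
Step 9: in state A at pos 0, read 0 -> (A,0)->write 1,move L,goto D. Now: state=D, head=-1, tape[-3..2]=010110 (head:   ^)
Step 10: in state D at pos -1, read 0 -> (D,0)->write 0,move L,goto B. Now: state=B, head=-2, tape[-3..2]=010110 (head:  ^)
Step 11: in state B at pos -2, read 1 -> (B,1)->write 0,move R,goto A. Now: state=A, head=-1, tape[-3..2]=000110 (head:   ^)
Step 12: in state A at pos -1, read 0 -> (A,0)->write 1,move L,goto D. Now: state=D, head=-2, tape[-3..2]=001110 (head:  ^)
Step 13: in state D at pos -2, read 0 -> (D,0)->write 0,move L,goto B. Now: state=B, head=-3, tape[-4..2]=0001110 (head:  ^)
Step 14: in state B at pos -3, read 0 -> (B,0)->write 1,move R,goto B. Now: state=B, head=-2, tape[-4..2]=0101110 (head:   ^)
Step 15: in state B at pos -2, read 0 -> (B,0)->write 1,move R,goto B. Now: state=B, head=-1, tape[-4..2]=0111110 (head:    ^)
Step 16: in state B at pos -1, read 1 -> (B,1)->write 0,move R,goto A. Now: state=A, head=0, tape[-4..2]=0110110 (head:     ^)

Answer: 11011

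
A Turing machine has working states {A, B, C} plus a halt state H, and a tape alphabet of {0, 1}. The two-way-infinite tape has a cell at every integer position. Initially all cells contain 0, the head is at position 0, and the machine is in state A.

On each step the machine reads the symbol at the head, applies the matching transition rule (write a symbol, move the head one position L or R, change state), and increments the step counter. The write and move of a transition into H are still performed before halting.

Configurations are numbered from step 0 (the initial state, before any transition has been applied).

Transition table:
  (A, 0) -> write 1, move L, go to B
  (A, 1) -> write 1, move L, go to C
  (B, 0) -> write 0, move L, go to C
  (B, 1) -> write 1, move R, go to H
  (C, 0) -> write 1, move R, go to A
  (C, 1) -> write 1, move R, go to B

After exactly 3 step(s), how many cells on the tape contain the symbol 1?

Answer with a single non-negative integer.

Answer: 2

Derivation:
Step 1: in state A at pos 0, read 0 -> (A,0)->write 1,move L,goto B. Now: state=B, head=-1, tape[-2..1]=0010 (head:  ^)
Step 2: in state B at pos -1, read 0 -> (B,0)->write 0,move L,goto C. Now: state=C, head=-2, tape[-3..1]=00010 (head:  ^)
Step 3: in state C at pos -2, read 0 -> (C,0)->write 1,move R,goto A. Now: state=A, head=-1, tape[-3..1]=01010 (head:   ^)
Cells containing 1 after step 3: {-2, 0} -> 2 cell(s)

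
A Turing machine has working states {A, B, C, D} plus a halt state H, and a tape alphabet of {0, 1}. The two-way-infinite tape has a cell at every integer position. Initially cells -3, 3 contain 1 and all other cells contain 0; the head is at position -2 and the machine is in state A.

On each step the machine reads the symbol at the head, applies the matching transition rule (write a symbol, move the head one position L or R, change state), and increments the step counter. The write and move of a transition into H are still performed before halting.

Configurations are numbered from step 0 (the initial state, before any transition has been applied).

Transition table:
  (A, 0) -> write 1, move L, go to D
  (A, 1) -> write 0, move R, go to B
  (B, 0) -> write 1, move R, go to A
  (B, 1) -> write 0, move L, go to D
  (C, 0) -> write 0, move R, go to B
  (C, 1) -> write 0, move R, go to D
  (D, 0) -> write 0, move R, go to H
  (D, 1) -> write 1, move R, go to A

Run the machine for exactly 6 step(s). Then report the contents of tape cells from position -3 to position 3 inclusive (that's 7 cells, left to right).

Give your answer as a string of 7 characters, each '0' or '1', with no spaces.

Answer: 1011001

Derivation:
Step 1: in state A at pos -2, read 0 -> (A,0)->write 1,move L,goto D. Now: state=D, head=-3, tape[-4..4]=011000010 (head:  ^)
Step 2: in state D at pos -3, read 1 -> (D,1)->write 1,move R,goto A. Now: state=A, head=-2, tape[-4..4]=011000010 (head:   ^)
Step 3: in state A at pos -2, read 1 -> (A,1)->write 0,move R,goto B. Now: state=B, head=-1, tape[-4..4]=010000010 (head:    ^)
Step 4: in state B at pos -1, read 0 -> (B,0)->write 1,move R,goto A. Now: state=A, head=0, tape[-4..4]=010100010 (head:     ^)
Step 5: in state A at pos 0, read 0 -> (A,0)->write 1,move L,goto D. Now: state=D, head=-1, tape[-4..4]=010110010 (head:    ^)
Step 6: in state D at pos -1, read 1 -> (D,1)->write 1,move R,goto A. Now: state=A, head=0, tape[-4..4]=010110010 (head:     ^)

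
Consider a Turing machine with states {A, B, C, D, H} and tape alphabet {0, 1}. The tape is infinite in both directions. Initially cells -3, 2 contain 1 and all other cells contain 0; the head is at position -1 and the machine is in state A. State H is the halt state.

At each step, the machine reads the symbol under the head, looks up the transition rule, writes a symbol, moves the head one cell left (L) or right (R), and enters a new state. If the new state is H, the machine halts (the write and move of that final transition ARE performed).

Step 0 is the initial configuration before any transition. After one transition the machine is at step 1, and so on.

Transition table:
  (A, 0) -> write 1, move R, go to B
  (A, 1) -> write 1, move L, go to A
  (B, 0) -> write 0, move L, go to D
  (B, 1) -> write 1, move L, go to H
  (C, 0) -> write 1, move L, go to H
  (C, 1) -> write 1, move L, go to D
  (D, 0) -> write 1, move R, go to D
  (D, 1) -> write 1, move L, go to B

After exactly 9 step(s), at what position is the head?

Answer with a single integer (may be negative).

Step 1: in state A at pos -1, read 0 -> (A,0)->write 1,move R,goto B. Now: state=B, head=0, tape[-4..3]=01010010 (head:     ^)
Step 2: in state B at pos 0, read 0 -> (B,0)->write 0,move L,goto D. Now: state=D, head=-1, tape[-4..3]=01010010 (head:    ^)
Step 3: in state D at pos -1, read 1 -> (D,1)->write 1,move L,goto B. Now: state=B, head=-2, tape[-4..3]=01010010 (head:   ^)
Step 4: in state B at pos -2, read 0 -> (B,0)->write 0,move L,goto D. Now: state=D, head=-3, tape[-4..3]=01010010 (head:  ^)
Step 5: in state D at pos -3, read 1 -> (D,1)->write 1,move L,goto B. Now: state=B, head=-4, tape[-5..3]=001010010 (head:  ^)
Step 6: in state B at pos -4, read 0 -> (B,0)->write 0,move L,goto D. Now: state=D, head=-5, tape[-6..3]=0001010010 (head:  ^)
Step 7: in state D at pos -5, read 0 -> (D,0)->write 1,move R,goto D. Now: state=D, head=-4, tape[-6..3]=0101010010 (head:   ^)
Step 8: in state D at pos -4, read 0 -> (D,0)->write 1,move R,goto D. Now: state=D, head=-3, tape[-6..3]=0111010010 (head:    ^)
Step 9: in state D at pos -3, read 1 -> (D,1)->write 1,move L,goto B. Now: state=B, head=-4, tape[-6..3]=0111010010 (head:   ^)

Answer: -4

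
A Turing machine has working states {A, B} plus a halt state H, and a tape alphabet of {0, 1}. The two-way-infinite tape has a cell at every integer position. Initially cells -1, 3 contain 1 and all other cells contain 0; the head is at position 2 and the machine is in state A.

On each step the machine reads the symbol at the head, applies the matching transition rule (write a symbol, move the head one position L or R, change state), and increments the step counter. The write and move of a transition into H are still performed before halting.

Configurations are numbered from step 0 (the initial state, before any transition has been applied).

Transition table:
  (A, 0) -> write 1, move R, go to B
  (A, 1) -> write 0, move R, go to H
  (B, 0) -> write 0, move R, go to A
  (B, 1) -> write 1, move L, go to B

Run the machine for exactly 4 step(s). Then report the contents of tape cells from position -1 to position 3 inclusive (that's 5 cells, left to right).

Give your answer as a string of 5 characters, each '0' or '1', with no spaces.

Answer: 10011

Derivation:
Step 1: in state A at pos 2, read 0 -> (A,0)->write 1,move R,goto B. Now: state=B, head=3, tape[-2..4]=0100110 (head:      ^)
Step 2: in state B at pos 3, read 1 -> (B,1)->write 1,move L,goto B. Now: state=B, head=2, tape[-2..4]=0100110 (head:     ^)
Step 3: in state B at pos 2, read 1 -> (B,1)->write 1,move L,goto B. Now: state=B, head=1, tape[-2..4]=0100110 (head:    ^)
Step 4: in state B at pos 1, read 0 -> (B,0)->write 0,move R,goto A. Now: state=A, head=2, tape[-2..4]=0100110 (head:     ^)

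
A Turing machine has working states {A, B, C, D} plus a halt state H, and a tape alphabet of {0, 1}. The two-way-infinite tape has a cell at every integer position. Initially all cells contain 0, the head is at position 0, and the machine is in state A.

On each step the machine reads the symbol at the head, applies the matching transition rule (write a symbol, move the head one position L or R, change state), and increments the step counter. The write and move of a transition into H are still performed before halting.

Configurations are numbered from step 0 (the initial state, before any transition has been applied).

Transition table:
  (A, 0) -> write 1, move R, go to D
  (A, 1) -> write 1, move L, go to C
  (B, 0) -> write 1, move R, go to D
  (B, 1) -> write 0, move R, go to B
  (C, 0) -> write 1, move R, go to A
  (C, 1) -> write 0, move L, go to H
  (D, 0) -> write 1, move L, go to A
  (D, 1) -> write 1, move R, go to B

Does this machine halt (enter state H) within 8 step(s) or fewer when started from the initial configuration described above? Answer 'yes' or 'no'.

Answer: yes

Derivation:
Step 1: in state A at pos 0, read 0 -> (A,0)->write 1,move R,goto D. Now: state=D, head=1, tape[-1..2]=0100 (head:   ^)
Step 2: in state D at pos 1, read 0 -> (D,0)->write 1,move L,goto A. Now: state=A, head=0, tape[-1..2]=0110 (head:  ^)
Step 3: in state A at pos 0, read 1 -> (A,1)->write 1,move L,goto C. Now: state=C, head=-1, tape[-2..2]=00110 (head:  ^)
Step 4: in state C at pos -1, read 0 -> (C,0)->write 1,move R,goto A. Now: state=A, head=0, tape[-2..2]=01110 (head:   ^)
Step 5: in state A at pos 0, read 1 -> (A,1)->write 1,move L,goto C. Now: state=C, head=-1, tape[-2..2]=01110 (head:  ^)
Step 6: in state C at pos -1, read 1 -> (C,1)->write 0,move L,goto H. Now: state=H, head=-2, tape[-3..2]=000110 (head:  ^)
State H reached at step 6; 6 <= 8 -> yes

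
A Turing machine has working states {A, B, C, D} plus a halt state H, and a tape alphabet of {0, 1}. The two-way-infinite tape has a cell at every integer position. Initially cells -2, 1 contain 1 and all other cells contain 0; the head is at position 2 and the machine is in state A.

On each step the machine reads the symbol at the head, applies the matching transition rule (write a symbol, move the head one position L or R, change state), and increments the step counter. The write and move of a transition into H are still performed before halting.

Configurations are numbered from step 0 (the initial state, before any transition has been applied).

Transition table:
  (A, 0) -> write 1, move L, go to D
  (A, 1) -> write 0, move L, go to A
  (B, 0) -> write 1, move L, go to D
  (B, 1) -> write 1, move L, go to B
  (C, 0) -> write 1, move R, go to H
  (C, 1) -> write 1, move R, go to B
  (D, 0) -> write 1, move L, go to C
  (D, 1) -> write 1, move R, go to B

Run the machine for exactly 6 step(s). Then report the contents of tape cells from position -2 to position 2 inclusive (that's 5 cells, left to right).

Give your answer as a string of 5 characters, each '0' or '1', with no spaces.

Step 1: in state A at pos 2, read 0 -> (A,0)->write 1,move L,goto D. Now: state=D, head=1, tape[-3..3]=0100110 (head:     ^)
Step 2: in state D at pos 1, read 1 -> (D,1)->write 1,move R,goto B. Now: state=B, head=2, tape[-3..3]=0100110 (head:      ^)
Step 3: in state B at pos 2, read 1 -> (B,1)->write 1,move L,goto B. Now: state=B, head=1, tape[-3..3]=0100110 (head:     ^)
Step 4: in state B at pos 1, read 1 -> (B,1)->write 1,move L,goto B. Now: state=B, head=0, tape[-3..3]=0100110 (head:    ^)
Step 5: in state B at pos 0, read 0 -> (B,0)->write 1,move L,goto D. Now: state=D, head=-1, tape[-3..3]=0101110 (head:   ^)
Step 6: in state D at pos -1, read 0 -> (D,0)->write 1,move L,goto C. Now: state=C, head=-2, tape[-3..3]=0111110 (head:  ^)

Answer: 11111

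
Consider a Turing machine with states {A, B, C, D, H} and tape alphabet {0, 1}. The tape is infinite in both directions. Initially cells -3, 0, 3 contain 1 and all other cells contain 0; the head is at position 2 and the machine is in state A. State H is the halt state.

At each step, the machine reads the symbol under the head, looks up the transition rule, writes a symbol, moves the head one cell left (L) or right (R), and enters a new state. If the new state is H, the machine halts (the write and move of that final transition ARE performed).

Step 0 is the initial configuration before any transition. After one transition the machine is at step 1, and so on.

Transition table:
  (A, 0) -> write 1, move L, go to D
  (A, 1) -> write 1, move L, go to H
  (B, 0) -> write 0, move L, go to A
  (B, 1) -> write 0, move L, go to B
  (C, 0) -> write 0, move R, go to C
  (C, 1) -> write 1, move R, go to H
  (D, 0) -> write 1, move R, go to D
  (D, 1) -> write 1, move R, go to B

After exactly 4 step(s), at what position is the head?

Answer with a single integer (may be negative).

Answer: 2

Derivation:
Step 1: in state A at pos 2, read 0 -> (A,0)->write 1,move L,goto D. Now: state=D, head=1, tape[-4..4]=010010110 (head:      ^)
Step 2: in state D at pos 1, read 0 -> (D,0)->write 1,move R,goto D. Now: state=D, head=2, tape[-4..4]=010011110 (head:       ^)
Step 3: in state D at pos 2, read 1 -> (D,1)->write 1,move R,goto B. Now: state=B, head=3, tape[-4..4]=010011110 (head:        ^)
Step 4: in state B at pos 3, read 1 -> (B,1)->write 0,move L,goto B. Now: state=B, head=2, tape[-4..4]=010011100 (head:       ^)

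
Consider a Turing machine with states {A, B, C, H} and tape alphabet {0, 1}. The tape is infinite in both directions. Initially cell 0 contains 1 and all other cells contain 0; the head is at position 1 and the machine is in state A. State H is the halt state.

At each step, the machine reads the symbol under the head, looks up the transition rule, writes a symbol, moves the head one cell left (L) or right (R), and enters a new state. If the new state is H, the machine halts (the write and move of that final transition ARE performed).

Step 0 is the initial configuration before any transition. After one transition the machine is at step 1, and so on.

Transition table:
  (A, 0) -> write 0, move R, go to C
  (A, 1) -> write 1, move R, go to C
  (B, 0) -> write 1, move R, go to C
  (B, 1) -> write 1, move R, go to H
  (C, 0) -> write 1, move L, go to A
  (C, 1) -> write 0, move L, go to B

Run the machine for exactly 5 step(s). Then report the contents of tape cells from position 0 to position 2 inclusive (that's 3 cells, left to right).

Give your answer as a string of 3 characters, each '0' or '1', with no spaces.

Step 1: in state A at pos 1, read 0 -> (A,0)->write 0,move R,goto C. Now: state=C, head=2, tape[-1..3]=01000 (head:    ^)
Step 2: in state C at pos 2, read 0 -> (C,0)->write 1,move L,goto A. Now: state=A, head=1, tape[-1..3]=01010 (head:   ^)
Step 3: in state A at pos 1, read 0 -> (A,0)->write 0,move R,goto C. Now: state=C, head=2, tape[-1..3]=01010 (head:    ^)
Step 4: in state C at pos 2, read 1 -> (C,1)->write 0,move L,goto B. Now: state=B, head=1, tape[-1..3]=01000 (head:   ^)
Step 5: in state B at pos 1, read 0 -> (B,0)->write 1,move R,goto C. Now: state=C, head=2, tape[-1..3]=01100 (head:    ^)

Answer: 110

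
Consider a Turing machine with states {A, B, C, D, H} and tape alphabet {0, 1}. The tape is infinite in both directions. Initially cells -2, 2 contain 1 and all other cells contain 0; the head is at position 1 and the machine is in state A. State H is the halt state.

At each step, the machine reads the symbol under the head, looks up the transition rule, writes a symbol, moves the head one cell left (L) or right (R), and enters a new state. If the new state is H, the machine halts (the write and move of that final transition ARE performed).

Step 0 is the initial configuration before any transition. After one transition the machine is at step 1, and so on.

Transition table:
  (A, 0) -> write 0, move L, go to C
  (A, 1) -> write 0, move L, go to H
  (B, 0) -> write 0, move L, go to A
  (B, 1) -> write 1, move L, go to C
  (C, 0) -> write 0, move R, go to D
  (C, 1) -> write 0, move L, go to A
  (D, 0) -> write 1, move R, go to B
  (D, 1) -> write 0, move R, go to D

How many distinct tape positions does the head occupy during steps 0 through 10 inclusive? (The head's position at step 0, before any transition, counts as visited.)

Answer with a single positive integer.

Step 1: in state A at pos 1, read 0 -> (A,0)->write 0,move L,goto C. Now: state=C, head=0, tape[-3..3]=0100010 (head:    ^)
Step 2: in state C at pos 0, read 0 -> (C,0)->write 0,move R,goto D. Now: state=D, head=1, tape[-3..3]=0100010 (head:     ^)
Step 3: in state D at pos 1, read 0 -> (D,0)->write 1,move R,goto B. Now: state=B, head=2, tape[-3..3]=0100110 (head:      ^)
Step 4: in state B at pos 2, read 1 -> (B,1)->write 1,move L,goto C. Now: state=C, head=1, tape[-3..3]=0100110 (head:     ^)
Step 5: in state C at pos 1, read 1 -> (C,1)->write 0,move L,goto A. Now: state=A, head=0, tape[-3..3]=0100010 (head:    ^)
Step 6: in state A at pos 0, read 0 -> (A,0)->write 0,move L,goto C. Now: state=C, head=-1, tape[-3..3]=0100010 (head:   ^)
Step 7: in state C at pos -1, read 0 -> (C,0)->write 0,move R,goto D. Now: state=D, head=0, tape[-3..3]=0100010 (head:    ^)
Step 8: in state D at pos 0, read 0 -> (D,0)->write 1,move R,goto B. Now: state=B, head=1, tape[-3..3]=0101010 (head:     ^)
Step 9: in state B at pos 1, read 0 -> (B,0)->write 0,move L,goto A. Now: state=A, head=0, tape[-3..3]=0101010 (head:    ^)
Step 10: in state A at pos 0, read 1 -> (A,1)->write 0,move L,goto H. Now: state=H, head=-1, tape[-3..3]=0100010 (head:   ^)
Head positions at steps 0..10: starting at 1, distinct positions visited = {-1, 0, 1, 2} -> 4 position(s)

Answer: 4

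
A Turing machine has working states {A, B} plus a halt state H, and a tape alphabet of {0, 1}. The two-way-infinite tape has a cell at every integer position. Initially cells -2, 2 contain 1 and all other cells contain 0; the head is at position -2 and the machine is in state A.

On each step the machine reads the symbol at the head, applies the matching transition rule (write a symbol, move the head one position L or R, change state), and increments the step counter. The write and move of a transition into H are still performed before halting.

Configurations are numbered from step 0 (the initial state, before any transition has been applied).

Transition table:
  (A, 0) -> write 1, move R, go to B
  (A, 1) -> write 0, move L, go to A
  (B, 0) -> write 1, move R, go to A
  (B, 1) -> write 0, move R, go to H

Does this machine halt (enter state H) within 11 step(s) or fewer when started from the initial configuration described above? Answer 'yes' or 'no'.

Step 1: in state A at pos -2, read 1 -> (A,1)->write 0,move L,goto A. Now: state=A, head=-3, tape[-4..3]=00000010 (head:  ^)
Step 2: in state A at pos -3, read 0 -> (A,0)->write 1,move R,goto B. Now: state=B, head=-2, tape[-4..3]=01000010 (head:   ^)
Step 3: in state B at pos -2, read 0 -> (B,0)->write 1,move R,goto A. Now: state=A, head=-1, tape[-4..3]=01100010 (head:    ^)
Step 4: in state A at pos -1, read 0 -> (A,0)->write 1,move R,goto B. Now: state=B, head=0, tape[-4..3]=01110010 (head:     ^)
Step 5: in state B at pos 0, read 0 -> (B,0)->write 1,move R,goto A. Now: state=A, head=1, tape[-4..3]=01111010 (head:      ^)
Step 6: in state A at pos 1, read 0 -> (A,0)->write 1,move R,goto B. Now: state=B, head=2, tape[-4..3]=01111110 (head:       ^)
Step 7: in state B at pos 2, read 1 -> (B,1)->write 0,move R,goto H. Now: state=H, head=3, tape[-4..4]=011111000 (head:        ^)
State H reached at step 7; 7 <= 11 -> yes

Answer: yes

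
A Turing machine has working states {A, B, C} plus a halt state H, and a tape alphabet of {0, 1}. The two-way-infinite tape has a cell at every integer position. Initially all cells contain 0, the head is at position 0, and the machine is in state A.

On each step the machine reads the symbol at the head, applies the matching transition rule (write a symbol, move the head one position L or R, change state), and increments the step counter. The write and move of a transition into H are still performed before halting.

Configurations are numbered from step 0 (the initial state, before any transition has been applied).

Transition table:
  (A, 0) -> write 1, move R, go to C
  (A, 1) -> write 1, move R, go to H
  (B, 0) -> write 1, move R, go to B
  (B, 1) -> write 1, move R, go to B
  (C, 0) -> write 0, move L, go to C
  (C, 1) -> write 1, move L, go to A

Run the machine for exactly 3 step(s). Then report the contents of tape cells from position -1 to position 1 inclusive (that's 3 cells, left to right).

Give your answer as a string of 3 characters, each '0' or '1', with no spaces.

Step 1: in state A at pos 0, read 0 -> (A,0)->write 1,move R,goto C. Now: state=C, head=1, tape[-1..2]=0100 (head:   ^)
Step 2: in state C at pos 1, read 0 -> (C,0)->write 0,move L,goto C. Now: state=C, head=0, tape[-1..2]=0100 (head:  ^)
Step 3: in state C at pos 0, read 1 -> (C,1)->write 1,move L,goto A. Now: state=A, head=-1, tape[-2..2]=00100 (head:  ^)

Answer: 010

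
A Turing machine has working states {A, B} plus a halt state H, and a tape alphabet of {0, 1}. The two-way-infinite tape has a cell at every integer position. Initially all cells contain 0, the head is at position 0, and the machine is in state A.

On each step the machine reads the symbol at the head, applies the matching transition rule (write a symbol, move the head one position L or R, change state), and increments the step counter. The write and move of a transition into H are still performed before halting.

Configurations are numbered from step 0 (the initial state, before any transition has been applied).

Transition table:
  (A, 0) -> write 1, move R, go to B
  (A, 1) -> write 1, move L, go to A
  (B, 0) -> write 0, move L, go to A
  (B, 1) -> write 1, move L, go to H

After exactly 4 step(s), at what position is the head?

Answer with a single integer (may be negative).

Answer: 0

Derivation:
Step 1: in state A at pos 0, read 0 -> (A,0)->write 1,move R,goto B. Now: state=B, head=1, tape[-1..2]=0100 (head:   ^)
Step 2: in state B at pos 1, read 0 -> (B,0)->write 0,move L,goto A. Now: state=A, head=0, tape[-1..2]=0100 (head:  ^)
Step 3: in state A at pos 0, read 1 -> (A,1)->write 1,move L,goto A. Now: state=A, head=-1, tape[-2..2]=00100 (head:  ^)
Step 4: in state A at pos -1, read 0 -> (A,0)->write 1,move R,goto B. Now: state=B, head=0, tape[-2..2]=01100 (head:   ^)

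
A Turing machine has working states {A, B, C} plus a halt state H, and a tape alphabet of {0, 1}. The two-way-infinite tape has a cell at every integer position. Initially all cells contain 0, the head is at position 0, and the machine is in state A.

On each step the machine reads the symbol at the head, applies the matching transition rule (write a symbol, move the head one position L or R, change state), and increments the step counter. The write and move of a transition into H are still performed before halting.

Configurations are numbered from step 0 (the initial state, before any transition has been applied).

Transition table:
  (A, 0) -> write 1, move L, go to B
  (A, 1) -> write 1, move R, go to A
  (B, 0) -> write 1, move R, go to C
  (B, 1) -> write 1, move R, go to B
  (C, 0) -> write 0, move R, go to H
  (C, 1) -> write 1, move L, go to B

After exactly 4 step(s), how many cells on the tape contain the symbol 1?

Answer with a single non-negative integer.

Answer: 2

Derivation:
Step 1: in state A at pos 0, read 0 -> (A,0)->write 1,move L,goto B. Now: state=B, head=-1, tape[-2..1]=0010 (head:  ^)
Step 2: in state B at pos -1, read 0 -> (B,0)->write 1,move R,goto C. Now: state=C, head=0, tape[-2..1]=0110 (head:   ^)
Step 3: in state C at pos 0, read 1 -> (C,1)->write 1,move L,goto B. Now: state=B, head=-1, tape[-2..1]=0110 (head:  ^)
Step 4: in state B at pos -1, read 1 -> (B,1)->write 1,move R,goto B. Now: state=B, head=0, tape[-2..1]=0110 (head:   ^)
Cells containing 1 after step 4: {-1, 0} -> 2 cell(s)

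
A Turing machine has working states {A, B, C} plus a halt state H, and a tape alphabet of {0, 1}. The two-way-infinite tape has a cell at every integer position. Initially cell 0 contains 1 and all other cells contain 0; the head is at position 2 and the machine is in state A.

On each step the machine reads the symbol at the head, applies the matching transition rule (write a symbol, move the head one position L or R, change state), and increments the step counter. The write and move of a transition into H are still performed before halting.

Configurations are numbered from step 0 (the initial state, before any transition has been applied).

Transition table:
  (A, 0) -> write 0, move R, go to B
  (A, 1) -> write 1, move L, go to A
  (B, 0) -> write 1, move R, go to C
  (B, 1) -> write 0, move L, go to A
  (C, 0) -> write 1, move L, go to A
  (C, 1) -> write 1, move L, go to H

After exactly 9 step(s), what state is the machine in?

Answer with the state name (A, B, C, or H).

Step 1: in state A at pos 2, read 0 -> (A,0)->write 0,move R,goto B. Now: state=B, head=3, tape[-1..4]=010000 (head:     ^)
Step 2: in state B at pos 3, read 0 -> (B,0)->write 1,move R,goto C. Now: state=C, head=4, tape[-1..5]=0100100 (head:      ^)
Step 3: in state C at pos 4, read 0 -> (C,0)->write 1,move L,goto A. Now: state=A, head=3, tape[-1..5]=0100110 (head:     ^)
Step 4: in state A at pos 3, read 1 -> (A,1)->write 1,move L,goto A. Now: state=A, head=2, tape[-1..5]=0100110 (head:    ^)
Step 5: in state A at pos 2, read 0 -> (A,0)->write 0,move R,goto B. Now: state=B, head=3, tape[-1..5]=0100110 (head:     ^)
Step 6: in state B at pos 3, read 1 -> (B,1)->write 0,move L,goto A. Now: state=A, head=2, tape[-1..5]=0100010 (head:    ^)
Step 7: in state A at pos 2, read 0 -> (A,0)->write 0,move R,goto B. Now: state=B, head=3, tape[-1..5]=0100010 (head:     ^)
Step 8: in state B at pos 3, read 0 -> (B,0)->write 1,move R,goto C. Now: state=C, head=4, tape[-1..5]=0100110 (head:      ^)
Step 9: in state C at pos 4, read 1 -> (C,1)->write 1,move L,goto H. Now: state=H, head=3, tape[-1..5]=0100110 (head:     ^)

Answer: H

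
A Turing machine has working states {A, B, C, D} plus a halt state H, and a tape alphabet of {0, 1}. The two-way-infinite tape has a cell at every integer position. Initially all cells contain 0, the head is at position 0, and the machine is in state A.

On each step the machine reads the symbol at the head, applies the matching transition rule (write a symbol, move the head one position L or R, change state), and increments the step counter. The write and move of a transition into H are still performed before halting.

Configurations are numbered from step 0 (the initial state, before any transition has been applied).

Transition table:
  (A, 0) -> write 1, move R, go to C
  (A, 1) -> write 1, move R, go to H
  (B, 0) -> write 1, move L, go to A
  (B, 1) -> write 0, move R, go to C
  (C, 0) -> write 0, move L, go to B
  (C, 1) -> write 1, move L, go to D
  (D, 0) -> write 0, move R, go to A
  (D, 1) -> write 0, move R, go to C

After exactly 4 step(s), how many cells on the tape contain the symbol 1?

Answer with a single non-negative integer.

Answer: 0

Derivation:
Step 1: in state A at pos 0, read 0 -> (A,0)->write 1,move R,goto C. Now: state=C, head=1, tape[-1..2]=0100 (head:   ^)
Step 2: in state C at pos 1, read 0 -> (C,0)->write 0,move L,goto B. Now: state=B, head=0, tape[-1..2]=0100 (head:  ^)
Step 3: in state B at pos 0, read 1 -> (B,1)->write 0,move R,goto C. Now: state=C, head=1, tape[-1..2]=0000 (head:   ^)
Step 4: in state C at pos 1, read 0 -> (C,0)->write 0,move L,goto B. Now: state=B, head=0, tape[-1..2]=0000 (head:  ^)
No cell contains 1 after step 4 -> 0 cell(s)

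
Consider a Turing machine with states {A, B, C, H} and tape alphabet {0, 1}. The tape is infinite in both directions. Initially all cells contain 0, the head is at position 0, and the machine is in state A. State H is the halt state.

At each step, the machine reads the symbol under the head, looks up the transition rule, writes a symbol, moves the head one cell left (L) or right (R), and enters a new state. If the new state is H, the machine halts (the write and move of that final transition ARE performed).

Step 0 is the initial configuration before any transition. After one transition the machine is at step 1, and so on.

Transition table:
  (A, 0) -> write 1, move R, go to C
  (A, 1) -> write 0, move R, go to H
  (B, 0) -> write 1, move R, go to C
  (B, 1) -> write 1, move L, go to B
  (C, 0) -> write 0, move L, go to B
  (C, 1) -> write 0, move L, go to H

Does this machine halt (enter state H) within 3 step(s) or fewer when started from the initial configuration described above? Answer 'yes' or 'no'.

Answer: no

Derivation:
Step 1: in state A at pos 0, read 0 -> (A,0)->write 1,move R,goto C. Now: state=C, head=1, tape[-1..2]=0100 (head:   ^)
Step 2: in state C at pos 1, read 0 -> (C,0)->write 0,move L,goto B. Now: state=B, head=0, tape[-1..2]=0100 (head:  ^)
Step 3: in state B at pos 0, read 1 -> (B,1)->write 1,move L,goto B. Now: state=B, head=-1, tape[-2..2]=00100 (head:  ^)
After 3 step(s): state = B (not H) -> not halted within 3 -> no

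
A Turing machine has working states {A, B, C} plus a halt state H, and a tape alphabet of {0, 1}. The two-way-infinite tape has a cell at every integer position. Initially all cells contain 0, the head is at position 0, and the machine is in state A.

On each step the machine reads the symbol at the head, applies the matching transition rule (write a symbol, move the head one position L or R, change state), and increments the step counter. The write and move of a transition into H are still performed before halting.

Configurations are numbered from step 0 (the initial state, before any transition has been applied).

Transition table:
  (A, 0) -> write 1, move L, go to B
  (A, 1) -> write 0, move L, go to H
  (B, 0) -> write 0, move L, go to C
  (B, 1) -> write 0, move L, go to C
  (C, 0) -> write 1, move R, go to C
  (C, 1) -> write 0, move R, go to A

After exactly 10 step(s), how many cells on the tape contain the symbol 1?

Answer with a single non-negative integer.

Answer: 3

Derivation:
Step 1: in state A at pos 0, read 0 -> (A,0)->write 1,move L,goto B. Now: state=B, head=-1, tape[-2..1]=0010 (head:  ^)
Step 2: in state B at pos -1, read 0 -> (B,0)->write 0,move L,goto C. Now: state=C, head=-2, tape[-3..1]=00010 (head:  ^)
Step 3: in state C at pos -2, read 0 -> (C,0)->write 1,move R,goto C. Now: state=C, head=-1, tape[-3..1]=01010 (head:   ^)
Step 4: in state C at pos -1, read 0 -> (C,0)->write 1,move R,goto C. Now: state=C, head=0, tape[-3..1]=01110 (head:    ^)
Step 5: in state C at pos 0, read 1 -> (C,1)->write 0,move R,goto A. Now: state=A, head=1, tape[-3..2]=011000 (head:     ^)
Step 6: in state A at pos 1, read 0 -> (A,0)->write 1,move L,goto B. Now: state=B, head=0, tape[-3..2]=011010 (head:    ^)
Step 7: in state B at pos 0, read 0 -> (B,0)->write 0,move L,goto C. Now: state=C, head=-1, tape[-3..2]=011010 (head:   ^)
Step 8: in state C at pos -1, read 1 -> (C,1)->write 0,move R,goto A. Now: state=A, head=0, tape[-3..2]=010010 (head:    ^)
Step 9: in state A at pos 0, read 0 -> (A,0)->write 1,move L,goto B. Now: state=B, head=-1, tape[-3..2]=010110 (head:   ^)
Step 10: in state B at pos -1, read 0 -> (B,0)->write 0,move L,goto C. Now: state=C, head=-2, tape[-3..2]=010110 (head:  ^)
Cells containing 1 after step 10: {-2, 0, 1} -> 3 cell(s)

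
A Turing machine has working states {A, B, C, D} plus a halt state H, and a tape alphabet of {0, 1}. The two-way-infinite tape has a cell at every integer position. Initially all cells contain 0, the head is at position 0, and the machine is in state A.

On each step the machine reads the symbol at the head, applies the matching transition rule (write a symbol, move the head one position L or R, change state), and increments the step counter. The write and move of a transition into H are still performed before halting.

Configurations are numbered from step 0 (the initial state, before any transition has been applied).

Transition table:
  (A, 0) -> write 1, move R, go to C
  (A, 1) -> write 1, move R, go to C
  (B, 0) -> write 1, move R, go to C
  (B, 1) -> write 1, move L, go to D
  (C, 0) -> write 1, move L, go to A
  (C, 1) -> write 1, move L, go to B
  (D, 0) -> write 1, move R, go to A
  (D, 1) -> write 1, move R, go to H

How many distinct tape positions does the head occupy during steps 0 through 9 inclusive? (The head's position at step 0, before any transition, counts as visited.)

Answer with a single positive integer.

Step 1: in state A at pos 0, read 0 -> (A,0)->write 1,move R,goto C. Now: state=C, head=1, tape[-1..2]=0100 (head:   ^)
Step 2: in state C at pos 1, read 0 -> (C,0)->write 1,move L,goto A. Now: state=A, head=0, tape[-1..2]=0110 (head:  ^)
Step 3: in state A at pos 0, read 1 -> (A,1)->write 1,move R,goto C. Now: state=C, head=1, tape[-1..2]=0110 (head:   ^)
Step 4: in state C at pos 1, read 1 -> (C,1)->write 1,move L,goto B. Now: state=B, head=0, tape[-1..2]=0110 (head:  ^)
Step 5: in state B at pos 0, read 1 -> (B,1)->write 1,move L,goto D. Now: state=D, head=-1, tape[-2..2]=00110 (head:  ^)
Step 6: in state D at pos -1, read 0 -> (D,0)->write 1,move R,goto A. Now: state=A, head=0, tape[-2..2]=01110 (head:   ^)
Step 7: in state A at pos 0, read 1 -> (A,1)->write 1,move R,goto C. Now: state=C, head=1, tape[-2..2]=01110 (head:    ^)
Step 8: in state C at pos 1, read 1 -> (C,1)->write 1,move L,goto B. Now: state=B, head=0, tape[-2..2]=01110 (head:   ^)
Step 9: in state B at pos 0, read 1 -> (B,1)->write 1,move L,goto D. Now: state=D, head=-1, tape[-2..2]=01110 (head:  ^)
Head positions at steps 0..9: starting at 0, distinct positions visited = {-1, 0, 1} -> 3 position(s)

Answer: 3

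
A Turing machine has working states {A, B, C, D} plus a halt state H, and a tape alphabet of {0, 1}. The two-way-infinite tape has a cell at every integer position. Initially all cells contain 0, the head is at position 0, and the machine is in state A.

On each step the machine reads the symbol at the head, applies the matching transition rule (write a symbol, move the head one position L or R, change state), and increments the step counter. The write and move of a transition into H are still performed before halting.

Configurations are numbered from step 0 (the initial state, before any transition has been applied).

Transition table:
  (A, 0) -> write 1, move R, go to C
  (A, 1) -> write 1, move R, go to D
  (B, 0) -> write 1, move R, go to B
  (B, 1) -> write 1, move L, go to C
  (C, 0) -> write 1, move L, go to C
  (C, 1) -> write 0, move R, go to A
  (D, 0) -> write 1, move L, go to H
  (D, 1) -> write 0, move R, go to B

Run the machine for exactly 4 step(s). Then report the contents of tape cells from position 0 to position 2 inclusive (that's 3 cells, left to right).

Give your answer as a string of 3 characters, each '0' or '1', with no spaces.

Step 1: in state A at pos 0, read 0 -> (A,0)->write 1,move R,goto C. Now: state=C, head=1, tape[-1..2]=0100 (head:   ^)
Step 2: in state C at pos 1, read 0 -> (C,0)->write 1,move L,goto C. Now: state=C, head=0, tape[-1..2]=0110 (head:  ^)
Step 3: in state C at pos 0, read 1 -> (C,1)->write 0,move R,goto A. Now: state=A, head=1, tape[-1..2]=0010 (head:   ^)
Step 4: in state A at pos 1, read 1 -> (A,1)->write 1,move R,goto D. Now: state=D, head=2, tape[-1..3]=00100 (head:    ^)

Answer: 010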